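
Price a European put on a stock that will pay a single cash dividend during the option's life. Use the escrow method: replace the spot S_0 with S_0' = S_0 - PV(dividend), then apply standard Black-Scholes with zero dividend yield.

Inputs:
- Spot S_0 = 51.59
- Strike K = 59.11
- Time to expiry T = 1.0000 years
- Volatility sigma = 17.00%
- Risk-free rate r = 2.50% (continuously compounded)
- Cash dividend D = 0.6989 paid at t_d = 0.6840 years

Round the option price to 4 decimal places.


PV(D) = D * exp(-r * t_d) = 0.6989 * 0.98304538 = 0.68705041
S_0' = S_0 - PV(D) = 51.5900 - 0.68705041 = 50.90294959
d1 = (ln(S_0'/K) + (r + sigma^2/2)*T) / (sigma*sqrt(T)) = -0.64723085
d2 = d1 - sigma*sqrt(T) = -0.81723085
exp(-rT) = 0.97530991
N(-d1) = 0.74125873; N(-d2) = 0.79310174
P = K * exp(-rT) * N(-d2) - S_0' * N(-d1) = 59.1100 * 0.97530991 * 0.79310174 - 50.90294959 * 0.74125873 = 7.9905

Answer: Price = 7.9905


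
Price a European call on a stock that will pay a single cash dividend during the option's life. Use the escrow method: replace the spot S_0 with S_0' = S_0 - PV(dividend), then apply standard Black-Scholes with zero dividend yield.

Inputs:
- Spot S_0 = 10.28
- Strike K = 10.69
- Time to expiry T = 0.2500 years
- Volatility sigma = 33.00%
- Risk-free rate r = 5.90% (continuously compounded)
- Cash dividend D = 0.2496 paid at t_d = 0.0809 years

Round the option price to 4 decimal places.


PV(D) = D * exp(-r * t_d) = 0.2496 * 0.99523827 = 0.24841147
S_0' = S_0 - PV(D) = 10.2800 - 0.24841147 = 10.03158853
d1 = (ln(S_0'/K) + (r + sigma^2/2)*T) / (sigma*sqrt(T)) = -0.21337732
d2 = d1 - sigma*sqrt(T) = -0.37837732
exp(-rT) = 0.98535825
N(d1) = 0.41551633; N(d2) = 0.35257516
C = S_0' * N(d1) - K * exp(-rT) * N(d2) = 10.03158853 * 0.41551633 - 10.6900 * 0.98535825 * 0.35257516 = 0.4544

Answer: Price = 0.4544


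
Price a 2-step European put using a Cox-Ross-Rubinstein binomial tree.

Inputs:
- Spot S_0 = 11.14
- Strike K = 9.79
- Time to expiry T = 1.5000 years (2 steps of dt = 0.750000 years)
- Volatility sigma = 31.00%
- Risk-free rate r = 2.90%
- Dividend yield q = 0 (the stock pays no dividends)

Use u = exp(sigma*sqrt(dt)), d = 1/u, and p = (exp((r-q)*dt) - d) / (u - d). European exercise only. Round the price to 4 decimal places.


dt = T/N = 0.750000
u = exp(sigma*sqrt(dt)) = 1.307959; d = 1/u = 0.764550
p = (exp((r-q)*dt) - d) / (u - d) = 0.473747
Discount per step: exp(-r*dt) = 0.978485
Stock lattice S(k, i) with i counting down-moves:
  k=0: S(0,0) = 11.1400
  k=1: S(1,0) = 14.5707; S(1,1) = 8.5171
  k=2: S(2,0) = 19.0578; S(2,1) = 11.1400; S(2,2) = 6.5117
Terminal payoffs V(N, i) = max(K - S_T, 0):
  V(2,0) = 0.000000; V(2,1) = 0.000000; V(2,2) = 3.278261
Backward induction: V(k, i) = exp(-r*dt) * [p * V(k+1, i) + (1-p) * V(k+1, i+1)].
  V(1,0) = exp(-r*dt) * [p*0.000000 + (1-p)*0.000000] = 0.000000
  V(1,1) = exp(-r*dt) * [p*0.000000 + (1-p)*3.278261] = 1.688078
  V(0,0) = exp(-r*dt) * [p*0.000000 + (1-p)*1.688078] = 0.869243

Answer: Price = V(0,0) = 0.8692


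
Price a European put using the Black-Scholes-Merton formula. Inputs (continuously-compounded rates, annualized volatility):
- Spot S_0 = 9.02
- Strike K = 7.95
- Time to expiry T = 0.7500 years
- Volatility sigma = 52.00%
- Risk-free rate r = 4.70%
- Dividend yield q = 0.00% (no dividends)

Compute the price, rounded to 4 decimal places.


Answer: Price = 0.9072

Derivation:
d1 = (ln(S/K) + (r - q + 0.5*sigma^2) * T) / (sigma * sqrt(T)) = 0.58383970
d2 = d1 - sigma * sqrt(T) = 0.13350649
exp(-rT) = 0.96536405; exp(-qT) = 1.00000000
P = K * exp(-rT) * N(-d2) - S_0 * exp(-qT) * N(-d1)
N(-d1) = 0.27966408; N(-d2) = 0.44689642
P = 7.9500 * 0.96536405 * 0.44689642 - 9.0200 * 1.00000000 * 0.27966408 = 0.9072


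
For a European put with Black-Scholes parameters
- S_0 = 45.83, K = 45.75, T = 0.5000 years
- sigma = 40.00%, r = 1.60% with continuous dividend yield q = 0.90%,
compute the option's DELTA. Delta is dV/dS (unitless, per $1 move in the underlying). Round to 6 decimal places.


Answer: Delta = -0.434492

Derivation:
d1 = 0.1599726802; d2 = -0.1228700322
phi(d1) = 0.3938700831; exp(-qT) = 0.9955101098; exp(-rT) = 0.9920319148
N(-d1) = 0.4364512975
Delta = -exp(-qT) * N(-d1) = -0.9955101098 * 0.4364512975 = -0.434492


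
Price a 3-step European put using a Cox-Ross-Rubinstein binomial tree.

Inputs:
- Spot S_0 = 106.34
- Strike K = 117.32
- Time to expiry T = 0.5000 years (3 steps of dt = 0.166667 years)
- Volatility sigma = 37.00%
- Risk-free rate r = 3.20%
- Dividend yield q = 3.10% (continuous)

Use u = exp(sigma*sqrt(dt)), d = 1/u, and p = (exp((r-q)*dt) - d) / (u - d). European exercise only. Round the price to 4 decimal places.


Answer: Price = V(0,0) = 17.7916

Derivation:
dt = T/N = 0.166667
u = exp(sigma*sqrt(dt)) = 1.163057; d = 1/u = 0.859803
p = (exp((r-q)*dt) - d) / (u - d) = 0.462858
Discount per step: exp(-r*dt) = 0.994681
Stock lattice S(k, i) with i counting down-moves:
  k=0: S(0,0) = 106.3400
  k=1: S(1,0) = 123.6795; S(1,1) = 91.4315
  k=2: S(2,0) = 143.8463; S(2,1) = 106.3400; S(2,2) = 78.6131
  k=3: S(3,0) = 167.3014; S(3,1) = 123.6795; S(3,2) = 91.4315; S(3,3) = 67.5917
Terminal payoffs V(N, i) = max(K - S_T, 0):
  V(3,0) = 0.000000; V(3,1) = 0.000000; V(3,2) = 25.888538; V(3,3) = 49.728252
Backward induction: V(k, i) = exp(-r*dt) * [p * V(k+1, i) + (1-p) * V(k+1, i+1)].
  V(2,0) = exp(-r*dt) * [p*0.000000 + (1-p)*0.000000] = 0.000000
  V(2,1) = exp(-r*dt) * [p*0.000000 + (1-p)*25.888538] = 13.831846
  V(2,2) = exp(-r*dt) * [p*25.888538 + (1-p)*49.728252] = 38.488024
  V(1,0) = exp(-r*dt) * [p*0.000000 + (1-p)*13.831846] = 7.390142
  V(1,1) = exp(-r*dt) * [p*13.831846 + (1-p)*38.488024] = 26.931688
  V(0,0) = exp(-r*dt) * [p*7.390142 + (1-p)*26.931688] = 17.791579


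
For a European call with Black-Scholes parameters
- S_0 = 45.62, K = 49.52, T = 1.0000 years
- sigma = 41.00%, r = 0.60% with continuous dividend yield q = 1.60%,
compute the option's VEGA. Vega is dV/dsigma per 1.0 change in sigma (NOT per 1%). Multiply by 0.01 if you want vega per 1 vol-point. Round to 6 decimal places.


d1 = -0.0194644183; d2 = -0.4294644183
phi(d1) = 0.3988667152; exp(-qT) = 0.9841273201; exp(-rT) = 0.9940179641
Vega = S * exp(-qT) * phi(d1) * sqrt(T) = 45.6200 * 0.9841273201 * 0.3988667152 * 1.0000000000 = 17.907476

Answer: Vega = 17.907476


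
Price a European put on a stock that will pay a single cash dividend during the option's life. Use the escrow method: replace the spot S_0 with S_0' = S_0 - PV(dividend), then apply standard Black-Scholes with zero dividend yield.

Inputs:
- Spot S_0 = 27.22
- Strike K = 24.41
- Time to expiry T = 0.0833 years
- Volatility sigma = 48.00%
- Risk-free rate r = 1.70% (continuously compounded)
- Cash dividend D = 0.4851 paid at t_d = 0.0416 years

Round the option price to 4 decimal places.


PV(D) = D * exp(-r * t_d) = 0.4851 * 0.99929305 = 0.48475706
S_0' = S_0 - PV(D) = 27.2200 - 0.48475706 = 26.73524294
d1 = (ln(S_0'/K) + (r + sigma^2/2)*T) / (sigma*sqrt(T)) = 0.73628352
d2 = d1 - sigma*sqrt(T) = 0.59774717
exp(-rT) = 0.99858490
N(-d1) = 0.23077909; N(-d2) = 0.27500432
P = K * exp(-rT) * N(-d2) - S_0' * N(-d1) = 24.4100 * 0.99858490 * 0.27500432 - 26.73524294 * 0.23077909 = 0.5334

Answer: Price = 0.5334


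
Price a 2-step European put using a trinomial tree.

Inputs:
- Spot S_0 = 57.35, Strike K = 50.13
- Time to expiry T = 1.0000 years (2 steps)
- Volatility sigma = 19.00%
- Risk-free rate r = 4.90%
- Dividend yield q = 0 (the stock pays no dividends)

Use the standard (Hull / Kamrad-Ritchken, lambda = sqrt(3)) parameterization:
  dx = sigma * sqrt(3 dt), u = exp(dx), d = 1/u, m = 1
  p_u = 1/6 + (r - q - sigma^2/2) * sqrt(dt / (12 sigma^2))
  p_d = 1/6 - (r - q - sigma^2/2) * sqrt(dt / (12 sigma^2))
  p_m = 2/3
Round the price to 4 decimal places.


dt = T/N = 0.500000; dx = sigma*sqrt(3*dt) = 0.232702
u = exp(dx) = 1.262005; d = 1/u = 0.792390
p_u = 0.199917, p_m = 0.666667, p_d = 0.133416
Discount per step: exp(-r*dt) = 0.975798
Stock lattice S(k, j) with j the centered position index:
  k=0: S(0,+0) = 57.3500
  k=1: S(1,-1) = 45.4436; S(1,+0) = 57.3500; S(1,+1) = 72.3760
  k=2: S(2,-2) = 36.0090; S(2,-1) = 45.4436; S(2,+0) = 57.3500; S(2,+1) = 72.3760; S(2,+2) = 91.3388
Terminal payoffs V(N, j) = max(K - S_T, 0):
  V(2,-2) = 14.120968; V(2,-1) = 4.686431; V(2,+0) = 0.000000; V(2,+1) = 0.000000; V(2,+2) = 0.000000
Backward induction: V(k, j) = exp(-r*dt) * [p_u * V(k+1, j+1) + p_m * V(k+1, j) + p_d * V(k+1, j-1)]
  V(1,-1) = exp(-r*dt) * [p_u*0.000000 + p_m*4.686431 + p_d*14.120968] = 4.887038
  V(1,+0) = exp(-r*dt) * [p_u*0.000000 + p_m*0.000000 + p_d*4.686431] = 0.610112
  V(1,+1) = exp(-r*dt) * [p_u*0.000000 + p_m*0.000000 + p_d*0.000000] = 0.000000
  V(0,+0) = exp(-r*dt) * [p_u*0.000000 + p_m*0.610112 + p_d*4.887038] = 1.033126

Answer: Price = V(0,0) = 1.0331


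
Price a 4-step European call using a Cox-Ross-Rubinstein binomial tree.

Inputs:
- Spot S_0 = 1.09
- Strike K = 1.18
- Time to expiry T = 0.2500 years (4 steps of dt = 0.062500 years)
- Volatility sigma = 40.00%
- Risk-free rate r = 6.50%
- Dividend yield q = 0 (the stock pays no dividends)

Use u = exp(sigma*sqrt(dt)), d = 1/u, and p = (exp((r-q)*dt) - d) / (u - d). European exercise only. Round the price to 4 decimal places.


dt = T/N = 0.062500
u = exp(sigma*sqrt(dt)) = 1.105171; d = 1/u = 0.904837
p = (exp((r-q)*dt) - d) / (u - d) = 0.495341
Discount per step: exp(-r*dt) = 0.995946
Stock lattice S(k, i) with i counting down-moves:
  k=0: S(0,0) = 1.0900
  k=1: S(1,0) = 1.2046; S(1,1) = 0.9863
  k=2: S(2,0) = 1.3313; S(2,1) = 1.0900; S(2,2) = 0.8924
  k=3: S(3,0) = 1.4713; S(3,1) = 1.2046; S(3,2) = 0.9863; S(3,3) = 0.8075
  k=4: S(4,0) = 1.6261; S(4,1) = 1.3313; S(4,2) = 1.0900; S(4,3) = 0.8924; S(4,4) = 0.7306
Terminal payoffs V(N, i) = max(S_T - K, 0):
  V(4,0) = 0.446089; V(4,1) = 0.151329; V(4,2) = 0.000000; V(4,3) = 0.000000; V(4,4) = 0.000000
Backward induction: V(k, i) = exp(-r*dt) * [p * V(k+1, i) + (1-p) * V(k+1, i+1)].
  V(3,0) = exp(-r*dt) * [p*0.446089 + (1-p)*0.151329] = 0.296130
  V(3,1) = exp(-r*dt) * [p*0.151329 + (1-p)*0.000000] = 0.074656
  V(3,2) = exp(-r*dt) * [p*0.000000 + (1-p)*0.000000] = 0.000000
  V(3,3) = exp(-r*dt) * [p*0.000000 + (1-p)*0.000000] = 0.000000
  V(2,0) = exp(-r*dt) * [p*0.296130 + (1-p)*0.074656] = 0.183613
  V(2,1) = exp(-r*dt) * [p*0.074656 + (1-p)*0.000000] = 0.036830
  V(2,2) = exp(-r*dt) * [p*0.000000 + (1-p)*0.000000] = 0.000000
  V(1,0) = exp(-r*dt) * [p*0.183613 + (1-p)*0.036830] = 0.109094
  V(1,1) = exp(-r*dt) * [p*0.036830 + (1-p)*0.000000] = 0.018169
  V(0,0) = exp(-r*dt) * [p*0.109094 + (1-p)*0.018169] = 0.062952

Answer: Price = V(0,0) = 0.0630


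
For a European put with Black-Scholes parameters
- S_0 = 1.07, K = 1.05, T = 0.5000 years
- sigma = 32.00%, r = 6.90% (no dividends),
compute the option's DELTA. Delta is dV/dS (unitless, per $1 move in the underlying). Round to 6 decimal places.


Answer: Delta = -0.363547

Derivation:
d1 = 0.3489946922; d2 = 0.1227205222
phi(d1) = 0.3753722117; exp(-qT) = 1.0000000000; exp(-rT) = 0.9660883397
N(-d1) = 0.3635466472
Delta = -exp(-qT) * N(-d1) = -1.0000000000 * 0.3635466472 = -0.363547


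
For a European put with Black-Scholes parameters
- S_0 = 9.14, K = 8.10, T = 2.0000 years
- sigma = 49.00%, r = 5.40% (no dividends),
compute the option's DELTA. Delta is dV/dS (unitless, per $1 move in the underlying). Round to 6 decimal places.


Answer: Delta = -0.249313

Derivation:
d1 = 0.6766525923; d2 = -0.0163120533
phi(d1) = 0.3173125913; exp(-qT) = 1.0000000000; exp(-rT) = 0.8976275964
N(-d1) = 0.2493132011
Delta = -exp(-qT) * N(-d1) = -1.0000000000 * 0.2493132011 = -0.249313


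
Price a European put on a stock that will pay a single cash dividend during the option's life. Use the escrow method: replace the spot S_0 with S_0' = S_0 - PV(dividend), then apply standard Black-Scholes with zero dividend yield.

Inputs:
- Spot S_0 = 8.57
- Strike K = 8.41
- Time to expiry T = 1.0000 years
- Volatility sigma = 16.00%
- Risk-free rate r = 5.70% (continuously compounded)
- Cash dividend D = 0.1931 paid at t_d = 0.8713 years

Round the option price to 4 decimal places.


Answer: Price = 0.3290

Derivation:
PV(D) = D * exp(-r * t_d) = 0.1931 * 0.95154900 = 0.18374411
S_0' = S_0 - PV(D) = 8.5700 - 0.18374411 = 8.38625589
d1 = (ln(S_0'/K) + (r + sigma^2/2)*T) / (sigma*sqrt(T)) = 0.41857930
d2 = d1 - sigma*sqrt(T) = 0.25857930
exp(-rT) = 0.94459407
N(-d1) = 0.33776181; N(-d2) = 0.39797993
P = K * exp(-rT) * N(-d2) - S_0' * N(-d1) = 8.4100 * 0.94459407 * 0.39797993 - 8.38625589 * 0.33776181 = 0.3290


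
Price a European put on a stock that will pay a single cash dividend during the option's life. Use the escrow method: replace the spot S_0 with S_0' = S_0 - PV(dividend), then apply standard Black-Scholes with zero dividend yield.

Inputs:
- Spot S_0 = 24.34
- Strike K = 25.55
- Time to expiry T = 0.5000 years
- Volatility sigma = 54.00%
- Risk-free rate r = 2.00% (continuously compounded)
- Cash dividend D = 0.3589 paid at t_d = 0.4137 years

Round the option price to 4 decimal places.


PV(D) = D * exp(-r * t_d) = 0.3589 * 0.99176014 = 0.35594271
S_0' = S_0 - PV(D) = 24.3400 - 0.35594271 = 23.98405729
d1 = (ln(S_0'/K) + (r + sigma^2/2)*T) / (sigma*sqrt(T)) = 0.05146693
d2 = d1 - sigma*sqrt(T) = -0.33037073
exp(-rT) = 0.99004983
N(-d1) = 0.47947673; N(-d2) = 0.62944007
P = K * exp(-rT) * N(-d2) - S_0' * N(-d1) = 25.5500 * 0.99004983 * 0.62944007 - 23.98405729 * 0.47947673 = 4.4224

Answer: Price = 4.4224


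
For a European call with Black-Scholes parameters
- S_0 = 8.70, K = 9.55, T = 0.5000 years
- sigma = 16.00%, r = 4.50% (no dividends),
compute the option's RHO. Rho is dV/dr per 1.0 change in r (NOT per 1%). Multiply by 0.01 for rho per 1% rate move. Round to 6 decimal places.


Answer: Rho = 1.156616

Derivation:
d1 = -0.5684973131; d2 = -0.6816343981
phi(d1) = 0.3394145251; exp(-qT) = 1.0000000000; exp(-rT) = 0.9777512372
N(d2) = 0.2477350793
Rho = K*T*exp(-rT)*N(d2) = 9.5500 * 0.5000 * 0.9777512372 * 0.2477350793 = 1.156616


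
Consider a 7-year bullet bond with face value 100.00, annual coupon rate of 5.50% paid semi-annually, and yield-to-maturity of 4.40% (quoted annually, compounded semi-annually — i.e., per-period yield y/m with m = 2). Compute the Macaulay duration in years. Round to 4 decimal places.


Answer: Macaulay duration = 5.9444 years

Derivation:
Coupon per period c = face * coupon_rate / m = 2.750000
Periods per year m = 2; per-period yield y/m = 0.022000
Number of cashflows N = 14
Cashflows (t years, CF_t, discount factor 1/(1+y/m)^(m*t), PV):
  t = 0.5000: CF_t = 2.750000, DF = 0.978474, PV = 2.690802
  t = 1.0000: CF_t = 2.750000, DF = 0.957411, PV = 2.632879
  t = 1.5000: CF_t = 2.750000, DF = 0.936801, PV = 2.576203
  t = 2.0000: CF_t = 2.750000, DF = 0.916635, PV = 2.520746
  t = 2.5000: CF_t = 2.750000, DF = 0.896903, PV = 2.466484
  t = 3.0000: CF_t = 2.750000, DF = 0.877596, PV = 2.413389
  t = 3.5000: CF_t = 2.750000, DF = 0.858704, PV = 2.361437
  t = 4.0000: CF_t = 2.750000, DF = 0.840220, PV = 2.310604
  t = 4.5000: CF_t = 2.750000, DF = 0.822133, PV = 2.260865
  t = 5.0000: CF_t = 2.750000, DF = 0.804435, PV = 2.212197
  t = 5.5000: CF_t = 2.750000, DF = 0.787119, PV = 2.164576
  t = 6.0000: CF_t = 2.750000, DF = 0.770175, PV = 2.117980
  t = 6.5000: CF_t = 2.750000, DF = 0.753596, PV = 2.072388
  t = 7.0000: CF_t = 102.750000, DF = 0.737373, PV = 75.765115
Price P = sum_t PV_t = 106.565665
Macaulay numerator sum_t t * PV_t:
  t * PV_t at t = 0.5000: 1.345401
  t * PV_t at t = 1.0000: 2.632879
  t * PV_t at t = 1.5000: 3.864304
  t * PV_t at t = 2.0000: 5.041492
  t * PV_t at t = 2.5000: 6.166209
  t * PV_t at t = 3.0000: 7.240167
  t * PV_t at t = 3.5000: 8.265031
  t * PV_t at t = 4.0000: 9.242416
  t * PV_t at t = 4.5000: 10.173893
  t * PV_t at t = 5.0000: 11.060983
  t * PV_t at t = 5.5000: 11.905168
  t * PV_t at t = 6.0000: 12.707883
  t * PV_t at t = 6.5000: 13.470521
  t * PV_t at t = 7.0000: 530.355808
Macaulay duration D = (sum_t t * PV_t) / P = 633.472155 / 106.565665 = 5.944430


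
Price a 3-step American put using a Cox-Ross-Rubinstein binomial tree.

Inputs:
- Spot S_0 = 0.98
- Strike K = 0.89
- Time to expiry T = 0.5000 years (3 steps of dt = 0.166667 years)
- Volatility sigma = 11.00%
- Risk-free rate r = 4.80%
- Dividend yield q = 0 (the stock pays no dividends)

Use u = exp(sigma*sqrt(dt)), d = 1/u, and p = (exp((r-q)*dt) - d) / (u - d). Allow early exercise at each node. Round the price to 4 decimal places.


Answer: Price = V(0,0) = 0.0025

Derivation:
dt = T/N = 0.166667
u = exp(sigma*sqrt(dt)) = 1.045931; d = 1/u = 0.956086
p = (exp((r-q)*dt) - d) / (u - d) = 0.578175
Discount per step: exp(-r*dt) = 0.992032
Stock lattice S(k, i) with i counting down-moves:
  k=0: S(0,0) = 0.9800
  k=1: S(1,0) = 1.0250; S(1,1) = 0.9370
  k=2: S(2,0) = 1.0721; S(2,1) = 0.9800; S(2,2) = 0.8958
  k=3: S(3,0) = 1.1213; S(3,1) = 1.0250; S(3,2) = 0.9370; S(3,3) = 0.8565
Terminal payoffs V(N, i) = max(K - S_T, 0):
  V(3,0) = 0.000000; V(3,1) = 0.000000; V(3,2) = 0.000000; V(3,3) = 0.033520
Backward induction: V(k, i) = exp(-r*dt) * [p * V(k+1, i) + (1-p) * V(k+1, i+1)]; then take max(V_cont, immediate exercise) for American.
  V(2,0) = exp(-r*dt) * [p*0.000000 + (1-p)*0.000000] = 0.000000; exercise = 0.000000; V(2,0) = max -> 0.000000
  V(2,1) = exp(-r*dt) * [p*0.000000 + (1-p)*0.000000] = 0.000000; exercise = 0.000000; V(2,1) = max -> 0.000000
  V(2,2) = exp(-r*dt) * [p*0.000000 + (1-p)*0.033520] = 0.014027; exercise = 0.000000; V(2,2) = max -> 0.014027
  V(1,0) = exp(-r*dt) * [p*0.000000 + (1-p)*0.000000] = 0.000000; exercise = 0.000000; V(1,0) = max -> 0.000000
  V(1,1) = exp(-r*dt) * [p*0.000000 + (1-p)*0.014027] = 0.005870; exercise = 0.000000; V(1,1) = max -> 0.005870
  V(0,0) = exp(-r*dt) * [p*0.000000 + (1-p)*0.005870] = 0.002456; exercise = 0.000000; V(0,0) = max -> 0.002456


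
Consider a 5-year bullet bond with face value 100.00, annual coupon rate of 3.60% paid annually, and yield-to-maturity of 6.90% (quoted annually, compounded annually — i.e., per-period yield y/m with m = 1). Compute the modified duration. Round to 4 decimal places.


Coupon per period c = face * coupon_rate / m = 3.600000
Periods per year m = 1; per-period yield y/m = 0.069000
Number of cashflows N = 5
Cashflows (t years, CF_t, discount factor 1/(1+y/m)^(m*t), PV):
  t = 1.0000: CF_t = 3.600000, DF = 0.935454, PV = 3.367633
  t = 2.0000: CF_t = 3.600000, DF = 0.875074, PV = 3.150265
  t = 3.0000: CF_t = 3.600000, DF = 0.818591, PV = 2.946927
  t = 4.0000: CF_t = 3.600000, DF = 0.765754, PV = 2.756714
  t = 5.0000: CF_t = 103.600000, DF = 0.716327, PV = 74.211503
Price P = sum_t PV_t = 86.433042
First compute Macaulay numerator sum_t t * PV_t:
  t * PV_t at t = 1.0000: 3.367633
  t * PV_t at t = 2.0000: 6.300530
  t * PV_t at t = 3.0000: 8.840781
  t * PV_t at t = 4.0000: 11.026855
  t * PV_t at t = 5.0000: 371.057517
Macaulay duration D = 400.593316 / 86.433042 = 4.634724
Modified duration = D / (1 + y/m) = 4.634724 / (1 + 0.069000) = 4.335570

Answer: Modified duration = 4.3356


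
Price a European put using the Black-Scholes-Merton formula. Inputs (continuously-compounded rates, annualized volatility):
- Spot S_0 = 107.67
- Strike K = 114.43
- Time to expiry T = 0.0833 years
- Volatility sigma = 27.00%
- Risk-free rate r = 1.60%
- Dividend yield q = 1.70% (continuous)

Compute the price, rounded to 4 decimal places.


d1 = (ln(S/K) + (r - q + 0.5*sigma^2) * T) / (sigma * sqrt(T)) = -0.74351033
d2 = d1 - sigma * sqrt(T) = -0.82143702
exp(-rT) = 0.99866809; exp(-qT) = 0.99858490
P = K * exp(-rT) * N(-d2) - S_0 * exp(-qT) * N(-d1)
N(-d1) = 0.77141361; N(-d2) = 0.79430131
P = 114.4300 * 0.99866809 * 0.79430131 - 107.6700 * 0.99858490 * 0.77141361 = 7.8303

Answer: Price = 7.8303


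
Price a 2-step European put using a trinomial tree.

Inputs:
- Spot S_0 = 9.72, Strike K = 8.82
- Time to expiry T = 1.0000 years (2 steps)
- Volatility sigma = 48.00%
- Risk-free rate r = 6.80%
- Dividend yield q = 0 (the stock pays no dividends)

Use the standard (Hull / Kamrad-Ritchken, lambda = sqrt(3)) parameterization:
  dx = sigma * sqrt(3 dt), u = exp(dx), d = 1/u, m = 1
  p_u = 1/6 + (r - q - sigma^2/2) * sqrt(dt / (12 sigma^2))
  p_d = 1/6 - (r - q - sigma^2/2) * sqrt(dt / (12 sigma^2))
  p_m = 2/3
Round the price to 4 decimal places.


dt = T/N = 0.500000; dx = sigma*sqrt(3*dt) = 0.587878
u = exp(dx) = 1.800164; d = 1/u = 0.555505
p_u = 0.146594, p_m = 0.666667, p_d = 0.186739
Discount per step: exp(-r*dt) = 0.966572
Stock lattice S(k, j) with j the centered position index:
  k=0: S(0,+0) = 9.7200
  k=1: S(1,-1) = 5.3995; S(1,+0) = 9.7200; S(1,+1) = 17.4976
  k=2: S(2,-2) = 2.9995; S(2,-1) = 5.3995; S(2,+0) = 9.7200; S(2,+1) = 17.4976; S(2,+2) = 31.4985
Terminal payoffs V(N, j) = max(K - S_T, 0):
  V(2,-2) = 5.820545; V(2,-1) = 3.420491; V(2,+0) = 0.000000; V(2,+1) = 0.000000; V(2,+2) = 0.000000
Backward induction: V(k, j) = exp(-r*dt) * [p_u * V(k+1, j+1) + p_m * V(k+1, j) + p_d * V(k+1, j-1)]
  V(1,-1) = exp(-r*dt) * [p_u*0.000000 + p_m*3.420491 + p_d*5.820545] = 3.254687
  V(1,+0) = exp(-r*dt) * [p_u*0.000000 + p_m*0.000000 + p_d*3.420491] = 0.617387
  V(1,+1) = exp(-r*dt) * [p_u*0.000000 + p_m*0.000000 + p_d*0.000000] = 0.000000
  V(0,+0) = exp(-r*dt) * [p_u*0.000000 + p_m*0.617387 + p_d*3.254687] = 0.985292

Answer: Price = V(0,0) = 0.9853


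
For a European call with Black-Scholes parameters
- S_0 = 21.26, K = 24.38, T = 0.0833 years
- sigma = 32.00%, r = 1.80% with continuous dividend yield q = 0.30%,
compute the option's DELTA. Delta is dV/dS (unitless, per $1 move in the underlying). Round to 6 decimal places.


Answer: Delta = 0.077354

Derivation:
d1 = -1.4229618299; d2 = -1.5153193959
phi(d1) = 0.1449525665; exp(-qT) = 0.9997501312; exp(-rT) = 0.9985017235
N(d1) = 0.0773736103
Delta = exp(-qT) * N(d1) = 0.9997501312 * 0.0773736103 = 0.077354


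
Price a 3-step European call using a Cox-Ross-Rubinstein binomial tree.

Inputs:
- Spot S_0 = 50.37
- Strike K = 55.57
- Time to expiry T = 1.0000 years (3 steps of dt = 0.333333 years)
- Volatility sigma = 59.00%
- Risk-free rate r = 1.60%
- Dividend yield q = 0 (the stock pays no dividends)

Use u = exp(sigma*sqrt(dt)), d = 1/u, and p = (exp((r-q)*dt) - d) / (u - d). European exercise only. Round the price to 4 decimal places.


dt = T/N = 0.333333
u = exp(sigma*sqrt(dt)) = 1.405842; d = 1/u = 0.711317
p = (exp((r-q)*dt) - d) / (u - d) = 0.423354
Discount per step: exp(-r*dt) = 0.994681
Stock lattice S(k, i) with i counting down-moves:
  k=0: S(0,0) = 50.3700
  k=1: S(1,0) = 70.8123; S(1,1) = 35.8291
  k=2: S(2,0) = 99.5509; S(2,1) = 50.3700; S(2,2) = 25.4858
  k=3: S(3,0) = 139.9529; S(3,1) = 70.8123; S(3,2) = 35.8291; S(3,3) = 18.1285
Terminal payoffs V(N, i) = max(S_T - K, 0):
  V(3,0) = 84.382872; V(3,1) = 15.242279; V(3,2) = 0.000000; V(3,3) = 0.000000
Backward induction: V(k, i) = exp(-r*dt) * [p * V(k+1, i) + (1-p) * V(k+1, i+1)].
  V(2,0) = exp(-r*dt) * [p*84.382872 + (1-p)*15.242279] = 44.276485
  V(2,1) = exp(-r*dt) * [p*15.242279 + (1-p)*0.000000] = 6.418563
  V(2,2) = exp(-r*dt) * [p*0.000000 + (1-p)*0.000000] = 0.000000
  V(1,0) = exp(-r*dt) * [p*44.276485 + (1-p)*6.418563] = 22.326490
  V(1,1) = exp(-r*dt) * [p*6.418563 + (1-p)*0.000000] = 2.702873
  V(0,0) = exp(-r*dt) * [p*22.326490 + (1-p)*2.702873] = 10.952052

Answer: Price = V(0,0) = 10.9521


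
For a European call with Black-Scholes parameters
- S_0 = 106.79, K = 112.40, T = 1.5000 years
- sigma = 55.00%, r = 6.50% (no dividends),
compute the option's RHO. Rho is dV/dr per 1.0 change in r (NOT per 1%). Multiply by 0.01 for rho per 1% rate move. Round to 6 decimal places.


d1 = 0.4055395285; d2 = -0.2680701508
phi(d1) = 0.3674493886; exp(-qT) = 1.0000000000; exp(-rT) = 0.9071023416
N(d2) = 0.3943226607
Rho = K*T*exp(-rT)*N(d2) = 112.4000 * 1.5000 * 0.9071023416 * 0.3943226607 = 60.306704

Answer: Rho = 60.306704


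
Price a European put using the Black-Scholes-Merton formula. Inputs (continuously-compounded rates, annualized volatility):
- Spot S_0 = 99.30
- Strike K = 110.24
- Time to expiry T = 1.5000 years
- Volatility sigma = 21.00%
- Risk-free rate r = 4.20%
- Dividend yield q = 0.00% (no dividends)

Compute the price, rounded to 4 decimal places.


d1 = (ln(S/K) + (r - q + 0.5*sigma^2) * T) / (sigma * sqrt(T)) = -0.03281242
d2 = d1 - sigma * sqrt(T) = -0.29000884
exp(-rT) = 0.93894347; exp(-qT) = 1.00000000
P = K * exp(-rT) * N(-d2) - S_0 * exp(-qT) * N(-d1)
N(-d1) = 0.51308791; N(-d2) = 0.61409526
P = 110.2400 * 0.93894347 * 0.61409526 - 99.3000 * 1.00000000 * 0.51308791 = 12.6148

Answer: Price = 12.6148


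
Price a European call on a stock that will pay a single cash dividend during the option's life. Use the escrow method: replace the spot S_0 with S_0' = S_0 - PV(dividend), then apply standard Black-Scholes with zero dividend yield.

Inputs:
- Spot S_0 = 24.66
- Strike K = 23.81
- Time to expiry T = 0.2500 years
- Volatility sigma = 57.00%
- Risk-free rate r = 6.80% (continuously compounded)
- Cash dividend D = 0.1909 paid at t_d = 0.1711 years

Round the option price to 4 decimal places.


Answer: Price = 3.2767

Derivation:
PV(D) = D * exp(-r * t_d) = 0.1909 * 0.98843262 = 0.18869179
S_0' = S_0 - PV(D) = 24.6600 - 0.18869179 = 24.47130821
d1 = (ln(S_0'/K) + (r + sigma^2/2)*T) / (sigma*sqrt(T)) = 0.29827431
d2 = d1 - sigma*sqrt(T) = 0.01327431
exp(-rT) = 0.98314368
N(d1) = 0.61725309; N(d2) = 0.50529553
C = S_0' * N(d1) - K * exp(-rT) * N(d2) = 24.47130821 * 0.61725309 - 23.8100 * 0.98314368 * 0.50529553 = 3.2767


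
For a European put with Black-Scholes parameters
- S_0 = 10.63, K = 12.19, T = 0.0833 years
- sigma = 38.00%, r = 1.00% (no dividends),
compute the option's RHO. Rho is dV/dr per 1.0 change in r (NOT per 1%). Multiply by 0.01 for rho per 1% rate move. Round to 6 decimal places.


Answer: Rho = -0.915638

Derivation:
d1 = -1.1861313349; d2 = -1.2958059445
phi(d1) = 0.1974258309; exp(-qT) = 1.0000000000; exp(-rT) = 0.9991673468
N(-d2) = 0.9024788252
Rho = -K*T*exp(-rT)*N(-d2) = -12.1900 * 0.0833 * 0.9991673468 * 0.9024788252 = -0.915638


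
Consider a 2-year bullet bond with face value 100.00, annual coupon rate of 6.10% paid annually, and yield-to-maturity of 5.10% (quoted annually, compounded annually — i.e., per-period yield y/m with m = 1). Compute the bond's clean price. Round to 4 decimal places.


Coupon per period c = face * coupon_rate / m = 6.100000
Periods per year m = 1; per-period yield y/m = 0.051000
Number of cashflows N = 2
Cashflows (t years, CF_t, discount factor 1/(1+y/m)^(m*t), PV):
  t = 1.0000: CF_t = 6.100000, DF = 0.951475, PV = 5.803996
  t = 2.0000: CF_t = 106.100000, DF = 0.905304, PV = 96.052783
Price P = sum_t PV_t = 101.856779

Answer: Price = 101.8568


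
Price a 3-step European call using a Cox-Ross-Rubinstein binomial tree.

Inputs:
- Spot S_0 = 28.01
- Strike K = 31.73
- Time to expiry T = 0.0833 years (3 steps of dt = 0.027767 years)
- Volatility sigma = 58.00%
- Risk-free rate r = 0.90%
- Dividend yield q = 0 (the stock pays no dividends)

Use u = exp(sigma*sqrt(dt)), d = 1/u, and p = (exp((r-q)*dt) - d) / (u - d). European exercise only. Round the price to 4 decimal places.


Answer: Price = V(0,0) = 0.6189

Derivation:
dt = T/N = 0.027767
u = exp(sigma*sqrt(dt)) = 1.101472; d = 1/u = 0.907876
p = (exp((r-q)*dt) - d) / (u - d) = 0.477148
Discount per step: exp(-r*dt) = 0.999750
Stock lattice S(k, i) with i counting down-moves:
  k=0: S(0,0) = 28.0100
  k=1: S(1,0) = 30.8522; S(1,1) = 25.4296
  k=2: S(2,0) = 33.9829; S(2,1) = 28.0100; S(2,2) = 23.0869
  k=3: S(3,0) = 37.4312; S(3,1) = 30.8522; S(3,2) = 25.4296; S(3,3) = 20.9601
Terminal payoffs V(N, i) = max(S_T - K, 0):
  V(3,0) = 5.701163; V(3,1) = 0.000000; V(3,2) = 0.000000; V(3,3) = 0.000000
Backward induction: V(k, i) = exp(-r*dt) * [p * V(k+1, i) + (1-p) * V(k+1, i+1)].
  V(2,0) = exp(-r*dt) * [p*5.701163 + (1-p)*0.000000] = 2.719618
  V(2,1) = exp(-r*dt) * [p*0.000000 + (1-p)*0.000000] = 0.000000
  V(2,2) = exp(-r*dt) * [p*0.000000 + (1-p)*0.000000] = 0.000000
  V(1,0) = exp(-r*dt) * [p*2.719618 + (1-p)*0.000000] = 1.297336
  V(1,1) = exp(-r*dt) * [p*0.000000 + (1-p)*0.000000] = 0.000000
  V(0,0) = exp(-r*dt) * [p*1.297336 + (1-p)*0.000000] = 0.618867


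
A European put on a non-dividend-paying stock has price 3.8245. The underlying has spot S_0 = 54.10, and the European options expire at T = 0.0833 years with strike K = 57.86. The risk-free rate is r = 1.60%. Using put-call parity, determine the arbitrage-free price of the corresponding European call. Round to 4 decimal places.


Put-call parity: C - P = S_0 * exp(-qT) - K * exp(-rT).
S_0 * exp(-qT) = 54.1000 * 1.00000000 = 54.10000000
K * exp(-rT) = 57.8600 * 0.99866809 = 57.78293556
C = P + S*exp(-qT) - K*exp(-rT)
C = 3.8245 + 54.10000000 - 57.78293556 = 0.1416

Answer: Call price = 0.1416


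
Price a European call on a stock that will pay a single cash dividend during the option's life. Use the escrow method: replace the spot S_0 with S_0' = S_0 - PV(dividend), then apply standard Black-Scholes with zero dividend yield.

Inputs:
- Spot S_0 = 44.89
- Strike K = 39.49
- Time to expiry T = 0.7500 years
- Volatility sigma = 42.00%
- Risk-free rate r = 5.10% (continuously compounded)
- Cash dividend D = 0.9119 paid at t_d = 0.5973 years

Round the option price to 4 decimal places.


Answer: Price = 9.3839

Derivation:
PV(D) = D * exp(-r * t_d) = 0.9119 * 0.96999700 = 0.88454026
S_0' = S_0 - PV(D) = 44.8900 - 0.88454026 = 44.00545974
d1 = (ln(S_0'/K) + (r + sigma^2/2)*T) / (sigma*sqrt(T)) = 0.58468052
d2 = d1 - sigma*sqrt(T) = 0.22094985
exp(-rT) = 0.96247229
N(d1) = 0.72061872; N(d2) = 0.58743426
C = S_0' * N(d1) - K * exp(-rT) * N(d2) = 44.00545974 * 0.72061872 - 39.4900 * 0.96247229 * 0.58743426 = 9.3839


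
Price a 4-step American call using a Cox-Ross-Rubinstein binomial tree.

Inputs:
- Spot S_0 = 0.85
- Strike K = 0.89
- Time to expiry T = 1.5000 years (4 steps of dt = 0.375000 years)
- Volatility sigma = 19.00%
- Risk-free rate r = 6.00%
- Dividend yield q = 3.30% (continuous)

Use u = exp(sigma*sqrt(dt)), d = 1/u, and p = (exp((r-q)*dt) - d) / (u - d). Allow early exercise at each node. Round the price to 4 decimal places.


Answer: Price = V(0,0) = 0.0739

Derivation:
dt = T/N = 0.375000
u = exp(sigma*sqrt(dt)) = 1.123390; d = 1/u = 0.890163
p = (exp((r-q)*dt) - d) / (u - d) = 0.514578
Discount per step: exp(-r*dt) = 0.977751
Stock lattice S(k, i) with i counting down-moves:
  k=0: S(0,0) = 0.8500
  k=1: S(1,0) = 0.9549; S(1,1) = 0.7566
  k=2: S(2,0) = 1.0727; S(2,1) = 0.8500; S(2,2) = 0.6735
  k=3: S(3,0) = 1.2051; S(3,1) = 0.9549; S(3,2) = 0.7566; S(3,3) = 0.5996
  k=4: S(4,0) = 1.3538; S(4,1) = 1.0727; S(4,2) = 0.8500; S(4,3) = 0.6735; S(4,4) = 0.5337
Terminal payoffs V(N, i) = max(S_T - K, 0):
  V(4,0) = 0.463758; V(4,1) = 0.182704; V(4,2) = 0.000000; V(4,3) = 0.000000; V(4,4) = 0.000000
Backward induction: V(k, i) = exp(-r*dt) * [p * V(k+1, i) + (1-p) * V(k+1, i+1)]; then take max(V_cont, immediate exercise) for American.
  V(3,0) = exp(-r*dt) * [p*0.463758 + (1-p)*0.182704] = 0.320045; exercise = 0.315065; V(3,0) = max -> 0.320045
  V(3,1) = exp(-r*dt) * [p*0.182704 + (1-p)*0.000000] = 0.091924; exercise = 0.064881; V(3,1) = max -> 0.091924
  V(3,2) = exp(-r*dt) * [p*0.000000 + (1-p)*0.000000] = 0.000000; exercise = 0.000000; V(3,2) = max -> 0.000000
  V(3,3) = exp(-r*dt) * [p*0.000000 + (1-p)*0.000000] = 0.000000; exercise = 0.000000; V(3,3) = max -> 0.000000
  V(2,0) = exp(-r*dt) * [p*0.320045 + (1-p)*0.091924] = 0.204653; exercise = 0.182704; V(2,0) = max -> 0.204653
  V(2,1) = exp(-r*dt) * [p*0.091924 + (1-p)*0.000000] = 0.046250; exercise = 0.000000; V(2,1) = max -> 0.046250
  V(2,2) = exp(-r*dt) * [p*0.000000 + (1-p)*0.000000] = 0.000000; exercise = 0.000000; V(2,2) = max -> 0.000000
  V(1,0) = exp(-r*dt) * [p*0.204653 + (1-p)*0.046250] = 0.124918; exercise = 0.064881; V(1,0) = max -> 0.124918
  V(1,1) = exp(-r*dt) * [p*0.046250 + (1-p)*0.000000] = 0.023270; exercise = 0.000000; V(1,1) = max -> 0.023270
  V(0,0) = exp(-r*dt) * [p*0.124918 + (1-p)*0.023270] = 0.073894; exercise = 0.000000; V(0,0) = max -> 0.073894


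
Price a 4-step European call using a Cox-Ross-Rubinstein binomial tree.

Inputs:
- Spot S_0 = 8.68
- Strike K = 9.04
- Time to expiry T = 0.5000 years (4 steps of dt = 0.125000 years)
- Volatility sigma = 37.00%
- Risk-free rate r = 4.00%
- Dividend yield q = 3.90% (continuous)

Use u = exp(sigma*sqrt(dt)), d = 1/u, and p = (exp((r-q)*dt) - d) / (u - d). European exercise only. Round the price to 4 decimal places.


Answer: Price = V(0,0) = 0.7409

Derivation:
dt = T/N = 0.125000
u = exp(sigma*sqrt(dt)) = 1.139757; d = 1/u = 0.877380
p = (exp((r-q)*dt) - d) / (u - d) = 0.467819
Discount per step: exp(-r*dt) = 0.995012
Stock lattice S(k, i) with i counting down-moves:
  k=0: S(0,0) = 8.6800
  k=1: S(1,0) = 9.8931; S(1,1) = 7.6157
  k=2: S(2,0) = 11.2757; S(2,1) = 8.6800; S(2,2) = 6.6818
  k=3: S(3,0) = 12.8516; S(3,1) = 9.8931; S(3,2) = 7.6157; S(3,3) = 5.8625
  k=4: S(4,0) = 14.6477; S(4,1) = 11.2757; S(4,2) = 8.6800; S(4,3) = 6.6818; S(4,4) = 5.1436
Terminal payoffs V(N, i) = max(S_T - K, 0):
  V(4,0) = 5.607659; V(4,1) = 2.235712; V(4,2) = 0.000000; V(4,3) = 0.000000; V(4,4) = 0.000000
Backward induction: V(k, i) = exp(-r*dt) * [p * V(k+1, i) + (1-p) * V(k+1, i+1)].
  V(3,0) = exp(-r*dt) * [p*5.607659 + (1-p)*2.235712] = 3.794156
  V(3,1) = exp(-r*dt) * [p*2.235712 + (1-p)*0.000000] = 1.040693
  V(3,2) = exp(-r*dt) * [p*0.000000 + (1-p)*0.000000] = 0.000000
  V(3,3) = exp(-r*dt) * [p*0.000000 + (1-p)*0.000000] = 0.000000
  V(2,0) = exp(-r*dt) * [p*3.794156 + (1-p)*1.040693] = 2.317201
  V(2,1) = exp(-r*dt) * [p*1.040693 + (1-p)*0.000000] = 0.484428
  V(2,2) = exp(-r*dt) * [p*0.000000 + (1-p)*0.000000] = 0.000000
  V(1,0) = exp(-r*dt) * [p*2.317201 + (1-p)*0.484428] = 1.335142
  V(1,1) = exp(-r*dt) * [p*0.484428 + (1-p)*0.000000] = 0.225494
  V(0,0) = exp(-r*dt) * [p*1.335142 + (1-p)*0.225494] = 0.740895


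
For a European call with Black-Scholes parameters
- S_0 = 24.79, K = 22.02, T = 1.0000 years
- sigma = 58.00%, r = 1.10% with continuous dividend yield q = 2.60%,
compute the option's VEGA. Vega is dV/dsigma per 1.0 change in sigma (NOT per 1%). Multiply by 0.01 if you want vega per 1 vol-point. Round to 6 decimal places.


d1 = 0.4684296806; d2 = -0.1115703194
phi(d1) = 0.3574886320; exp(-qT) = 0.9743350896; exp(-rT) = 0.9890602788
Vega = S * exp(-qT) * phi(d1) * sqrt(T) = 24.7900 * 0.9743350896 * 0.3574886320 * 1.0000000000 = 8.634697

Answer: Vega = 8.634697


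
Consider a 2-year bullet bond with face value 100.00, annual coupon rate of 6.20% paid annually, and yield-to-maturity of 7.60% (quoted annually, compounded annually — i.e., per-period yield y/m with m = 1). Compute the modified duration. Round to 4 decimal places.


Coupon per period c = face * coupon_rate / m = 6.200000
Periods per year m = 1; per-period yield y/m = 0.076000
Number of cashflows N = 2
Cashflows (t years, CF_t, discount factor 1/(1+y/m)^(m*t), PV):
  t = 1.0000: CF_t = 6.200000, DF = 0.929368, PV = 5.762082
  t = 2.0000: CF_t = 106.200000, DF = 0.863725, PV = 91.727588
Price P = sum_t PV_t = 97.489670
First compute Macaulay numerator sum_t t * PV_t:
  t * PV_t at t = 1.0000: 5.762082
  t * PV_t at t = 2.0000: 183.455176
Macaulay duration D = 189.217258 / 97.489670 = 1.940895
Modified duration = D / (1 + y/m) = 1.940895 / (1 + 0.076000) = 1.803806

Answer: Modified duration = 1.8038


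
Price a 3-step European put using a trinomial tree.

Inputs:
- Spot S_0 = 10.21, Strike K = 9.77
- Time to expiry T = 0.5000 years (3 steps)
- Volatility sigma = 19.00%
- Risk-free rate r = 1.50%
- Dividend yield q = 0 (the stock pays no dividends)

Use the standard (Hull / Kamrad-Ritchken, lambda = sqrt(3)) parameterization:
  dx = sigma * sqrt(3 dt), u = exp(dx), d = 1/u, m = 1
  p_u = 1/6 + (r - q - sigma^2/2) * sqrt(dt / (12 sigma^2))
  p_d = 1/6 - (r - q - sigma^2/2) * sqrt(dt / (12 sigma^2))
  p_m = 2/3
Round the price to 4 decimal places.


dt = T/N = 0.166667; dx = sigma*sqrt(3*dt) = 0.134350
u = exp(dx) = 1.143793; d = 1/u = 0.874284
p_u = 0.164775, p_m = 0.666667, p_d = 0.168558
Discount per step: exp(-r*dt) = 0.997503
Stock lattice S(k, j) with j the centered position index:
  k=0: S(0,+0) = 10.2100
  k=1: S(1,-1) = 8.9264; S(1,+0) = 10.2100; S(1,+1) = 11.6781
  k=2: S(2,-2) = 7.8042; S(2,-1) = 8.9264; S(2,+0) = 10.2100; S(2,+1) = 11.6781; S(2,+2) = 13.3574
  k=3: S(3,-3) = 6.8231; S(3,-2) = 7.8042; S(3,-1) = 8.9264; S(3,+0) = 10.2100; S(3,+1) = 11.6781; S(3,+2) = 13.3574; S(3,+3) = 15.2781
Terminal payoffs V(N, j) = max(K - S_T, 0):
  V(3,-3) = 2.946881; V(3,-2) = 1.965761; V(3,-1) = 0.843563; V(3,+0) = 0.000000; V(3,+1) = 0.000000; V(3,+2) = 0.000000; V(3,+3) = 0.000000
Backward induction: V(k, j) = exp(-r*dt) * [p_u * V(k+1, j+1) + p_m * V(k+1, j) + p_d * V(k+1, j-1)]
  V(2,-2) = exp(-r*dt) * [p_u*0.843563 + p_m*1.965761 + p_d*2.946881] = 1.941367
  V(2,-1) = exp(-r*dt) * [p_u*0.000000 + p_m*0.843563 + p_d*1.965761] = 0.891489
  V(2,+0) = exp(-r*dt) * [p_u*0.000000 + p_m*0.000000 + p_d*0.843563] = 0.141835
  V(2,+1) = exp(-r*dt) * [p_u*0.000000 + p_m*0.000000 + p_d*0.000000] = 0.000000
  V(2,+2) = exp(-r*dt) * [p_u*0.000000 + p_m*0.000000 + p_d*0.000000] = 0.000000
  V(1,-1) = exp(-r*dt) * [p_u*0.141835 + p_m*0.891489 + p_d*1.941367] = 0.942572
  V(1,+0) = exp(-r*dt) * [p_u*0.000000 + p_m*0.141835 + p_d*0.891489] = 0.244213
  V(1,+1) = exp(-r*dt) * [p_u*0.000000 + p_m*0.000000 + p_d*0.141835] = 0.023848
  V(0,+0) = exp(-r*dt) * [p_u*0.023848 + p_m*0.244213 + p_d*0.942572] = 0.324804

Answer: Price = V(0,0) = 0.3248


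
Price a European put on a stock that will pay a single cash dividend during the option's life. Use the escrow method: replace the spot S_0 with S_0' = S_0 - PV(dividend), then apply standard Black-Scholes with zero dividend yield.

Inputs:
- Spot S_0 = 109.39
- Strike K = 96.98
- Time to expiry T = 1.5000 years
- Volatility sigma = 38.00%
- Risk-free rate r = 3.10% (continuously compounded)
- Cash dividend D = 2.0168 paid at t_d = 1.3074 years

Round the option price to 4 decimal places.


Answer: Price = 11.8803

Derivation:
PV(D) = D * exp(-r * t_d) = 2.0168 * 0.96028093 = 1.93669458
S_0' = S_0 - PV(D) = 109.3900 - 1.93669458 = 107.45330542
d1 = (ln(S_0'/K) + (r + sigma^2/2)*T) / (sigma*sqrt(T)) = 0.55296503
d2 = d1 - sigma*sqrt(T) = 0.08756198
exp(-rT) = 0.95456456
N(-d1) = 0.29014368; N(-d2) = 0.46511241
P = K * exp(-rT) * N(-d2) - S_0' * N(-d1) = 96.9800 * 0.95456456 * 0.46511241 - 107.45330542 * 0.29014368 = 11.8803


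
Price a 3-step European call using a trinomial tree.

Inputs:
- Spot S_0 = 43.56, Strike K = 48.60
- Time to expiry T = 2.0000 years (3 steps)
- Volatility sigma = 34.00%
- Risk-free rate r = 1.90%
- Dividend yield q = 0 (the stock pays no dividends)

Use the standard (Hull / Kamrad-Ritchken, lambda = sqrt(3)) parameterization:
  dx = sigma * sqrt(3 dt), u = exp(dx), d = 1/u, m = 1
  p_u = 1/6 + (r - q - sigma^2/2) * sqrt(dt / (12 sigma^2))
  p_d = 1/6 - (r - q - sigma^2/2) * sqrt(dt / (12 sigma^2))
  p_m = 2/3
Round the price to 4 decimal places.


Answer: Price = V(0,0) = 6.9746

Derivation:
dt = T/N = 0.666667; dx = sigma*sqrt(3*dt) = 0.480833
u = exp(dx) = 1.617421; d = 1/u = 0.618268
p_u = 0.139769, p_m = 0.666667, p_d = 0.193564
Discount per step: exp(-r*dt) = 0.987413
Stock lattice S(k, j) with j the centered position index:
  k=0: S(0,+0) = 43.5600
  k=1: S(1,-1) = 26.9318; S(1,+0) = 43.5600; S(1,+1) = 70.4548
  k=2: S(2,-2) = 16.6511; S(2,-1) = 26.9318; S(2,+0) = 43.5600; S(2,+1) = 70.4548; S(2,+2) = 113.9551
  k=3: S(3,-3) = 10.2948; S(3,-2) = 16.6511; S(3,-1) = 26.9318; S(3,+0) = 43.5600; S(3,+1) = 70.4548; S(3,+2) = 113.9551; S(3,+3) = 184.3133
Terminal payoffs V(N, j) = max(S_T - K, 0):
  V(3,-3) = 0.000000; V(3,-2) = 0.000000; V(3,-1) = 0.000000; V(3,+0) = 0.000000; V(3,+1) = 21.854838; V(3,+2) = 65.355101; V(3,+3) = 135.713319
Backward induction: V(k, j) = exp(-r*dt) * [p_u * V(k+1, j+1) + p_m * V(k+1, j) + p_d * V(k+1, j-1)]
  V(2,-2) = exp(-r*dt) * [p_u*0.000000 + p_m*0.000000 + p_d*0.000000] = 0.000000
  V(2,-1) = exp(-r*dt) * [p_u*0.000000 + p_m*0.000000 + p_d*0.000000] = 0.000000
  V(2,+0) = exp(-r*dt) * [p_u*21.854838 + p_m*0.000000 + p_d*0.000000] = 3.016178
  V(2,+1) = exp(-r*dt) * [p_u*65.355101 + p_m*21.854838 + p_d*0.000000] = 23.406138
  V(2,+2) = exp(-r*dt) * [p_u*135.713319 + p_m*65.355101 + p_d*21.854838] = 65.928480
  V(1,-1) = exp(-r*dt) * [p_u*3.016178 + p_m*0.000000 + p_d*0.000000] = 0.416262
  V(1,+0) = exp(-r*dt) * [p_u*23.406138 + p_m*3.016178 + p_d*0.000000] = 5.215749
  V(1,+1) = exp(-r*dt) * [p_u*65.928480 + p_m*23.406138 + p_d*3.016178] = 25.082929
  V(0,+0) = exp(-r*dt) * [p_u*25.082929 + p_m*5.215749 + p_d*0.416262] = 6.974645
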